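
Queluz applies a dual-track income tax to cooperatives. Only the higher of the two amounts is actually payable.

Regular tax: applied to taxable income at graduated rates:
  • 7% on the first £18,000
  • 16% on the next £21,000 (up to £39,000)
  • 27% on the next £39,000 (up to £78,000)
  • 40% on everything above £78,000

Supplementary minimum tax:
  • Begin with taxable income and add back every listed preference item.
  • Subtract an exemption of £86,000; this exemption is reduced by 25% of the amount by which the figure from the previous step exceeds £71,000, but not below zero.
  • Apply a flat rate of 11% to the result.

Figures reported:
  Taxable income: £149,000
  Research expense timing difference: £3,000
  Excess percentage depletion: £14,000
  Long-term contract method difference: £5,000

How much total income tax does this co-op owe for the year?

Supplementary minimum tax:
  Adjusted income: £149,000 + £3,000 + £14,000 + £5,000 = £171,000
  Exemption: £86,000 − 25% × (£171,000 − £71,000) = £86,000 − £25,000 = £61,000
  Base: £171,000 − £61,000 = £110,000
  £110,000 × 11% = £12,100

Regular tax:
  £18,000 × 7% = £1,260
  £21,000 × 16% = £3,360
  £39,000 × 27% = £10,530
  £71,000 × 40% = £28,400
  → £43,550

£43,550 > £12,100, so the regular tax governs.

£43,550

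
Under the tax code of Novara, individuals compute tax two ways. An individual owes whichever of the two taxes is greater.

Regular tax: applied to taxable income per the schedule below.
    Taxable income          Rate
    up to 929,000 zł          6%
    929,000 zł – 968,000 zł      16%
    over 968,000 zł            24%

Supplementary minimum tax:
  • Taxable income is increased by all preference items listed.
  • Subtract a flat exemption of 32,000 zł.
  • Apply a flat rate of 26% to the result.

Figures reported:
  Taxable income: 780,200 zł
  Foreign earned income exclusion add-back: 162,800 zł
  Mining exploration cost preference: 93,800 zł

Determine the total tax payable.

261,248 zł

Supplementary minimum tax:
  Adjusted income: 780,200 zł + 162,800 zł + 93,800 zł = 1,036,800 zł
  Less exemption 32,000 zł → base 1,004,800 zł
  1,004,800 zł × 26% = 261,248 zł

Regular tax:
  780,200 zł × 6% = 46,812 zł

261,248 zł > 46,812 zł, so the supplementary minimum tax is the binding amount.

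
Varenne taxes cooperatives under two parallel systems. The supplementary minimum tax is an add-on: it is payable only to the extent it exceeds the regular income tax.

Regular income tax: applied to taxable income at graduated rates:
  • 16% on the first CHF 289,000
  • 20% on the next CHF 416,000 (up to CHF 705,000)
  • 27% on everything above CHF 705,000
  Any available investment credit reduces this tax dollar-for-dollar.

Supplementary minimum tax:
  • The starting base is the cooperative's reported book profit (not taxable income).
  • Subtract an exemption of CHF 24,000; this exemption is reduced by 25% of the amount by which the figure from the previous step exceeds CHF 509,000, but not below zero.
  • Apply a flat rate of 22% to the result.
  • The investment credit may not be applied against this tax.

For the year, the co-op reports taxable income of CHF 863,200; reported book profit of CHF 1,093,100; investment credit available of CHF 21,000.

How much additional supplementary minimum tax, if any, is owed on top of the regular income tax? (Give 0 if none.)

CHF 89,328

Regular income tax:
  CHF 289,000 × 16% = CHF 46,240
  CHF 416,000 × 20% = CHF 83,200
  CHF 158,200 × 27% = CHF 42,714
  → CHF 172,154
  Less investment credit CHF 21,000 → CHF 151,154

Supplementary minimum tax:
  Base (reported book profit): CHF 1,093,100
  Exemption: 25% × (CHF 1,093,100 − CHF 509,000) = CHF 146,025 ≥ CHF 24,000, so the exemption is fully phased out
  Base: CHF 1,093,100 − CHF 0 = CHF 1,093,100
  CHF 1,093,100 × 22% = CHF 240,482

Excess of supplementary minimum tax over regular income tax: CHF 240,482 − CHF 151,154 = CHF 89,328.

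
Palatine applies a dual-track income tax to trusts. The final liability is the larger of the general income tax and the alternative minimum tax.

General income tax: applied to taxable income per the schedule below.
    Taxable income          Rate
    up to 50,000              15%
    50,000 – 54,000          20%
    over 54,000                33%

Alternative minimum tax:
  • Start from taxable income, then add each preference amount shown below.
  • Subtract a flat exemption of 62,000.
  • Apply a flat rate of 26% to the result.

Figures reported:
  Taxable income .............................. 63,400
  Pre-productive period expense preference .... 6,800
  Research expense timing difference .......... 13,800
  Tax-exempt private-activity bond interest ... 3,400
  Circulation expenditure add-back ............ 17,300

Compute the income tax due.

11,402

Alternative minimum tax:
  Adjusted income: 63,400 + 6,800 + 13,800 + 3,400 + 17,300 = 104,700
  Less exemption 62,000 → base 42,700
  42,700 × 26% = 11,102

General income tax:
  50,000 × 15% = 7,500
  4,000 × 20% = 800
  9,400 × 33% = 3,102
  → 11,402

11,402 > 11,102, so the general income tax governs.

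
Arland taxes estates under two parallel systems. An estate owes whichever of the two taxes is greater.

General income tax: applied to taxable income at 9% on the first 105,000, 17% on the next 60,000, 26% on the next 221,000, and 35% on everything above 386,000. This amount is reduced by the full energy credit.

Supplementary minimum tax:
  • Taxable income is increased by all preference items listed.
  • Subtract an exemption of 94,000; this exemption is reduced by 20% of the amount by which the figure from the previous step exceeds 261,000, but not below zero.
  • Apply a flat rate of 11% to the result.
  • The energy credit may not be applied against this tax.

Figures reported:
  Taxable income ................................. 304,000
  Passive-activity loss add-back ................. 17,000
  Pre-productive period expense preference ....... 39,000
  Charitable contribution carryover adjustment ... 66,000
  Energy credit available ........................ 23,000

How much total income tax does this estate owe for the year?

General income tax:
  105,000 × 9% = 9,450
  60,000 × 17% = 10,200
  139,000 × 26% = 36,140
  → 55,790
  Less energy credit 23,000 → 32,790

Supplementary minimum tax:
  Adjusted income: 304,000 + 17,000 + 39,000 + 66,000 = 426,000
  Exemption: 94,000 − 20% × (426,000 − 261,000) = 94,000 − 33,000 = 61,000
  Base: 426,000 − 61,000 = 365,000
  365,000 × 11% = 40,150

40,150 > 32,790, so the supplementary minimum tax is the binding amount.

40,150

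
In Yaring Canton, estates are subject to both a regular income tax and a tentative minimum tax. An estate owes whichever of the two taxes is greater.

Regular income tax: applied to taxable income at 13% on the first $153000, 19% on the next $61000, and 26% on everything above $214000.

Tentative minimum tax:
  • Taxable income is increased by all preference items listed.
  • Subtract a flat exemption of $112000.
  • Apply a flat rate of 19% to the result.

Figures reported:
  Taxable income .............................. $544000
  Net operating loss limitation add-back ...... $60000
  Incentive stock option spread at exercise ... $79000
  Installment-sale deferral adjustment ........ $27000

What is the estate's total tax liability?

Regular income tax:
  $153000 × 13% = $19890
  $61000 × 19% = $11590
  $330000 × 26% = $85800
  → $117280

Tentative minimum tax:
  Adjusted income: $544000 + $60000 + $79000 + $27000 = $710000
  Less exemption $112000 → base $598000
  $598000 × 19% = $113620

$117280 > $113620, so the regular income tax governs.

$117280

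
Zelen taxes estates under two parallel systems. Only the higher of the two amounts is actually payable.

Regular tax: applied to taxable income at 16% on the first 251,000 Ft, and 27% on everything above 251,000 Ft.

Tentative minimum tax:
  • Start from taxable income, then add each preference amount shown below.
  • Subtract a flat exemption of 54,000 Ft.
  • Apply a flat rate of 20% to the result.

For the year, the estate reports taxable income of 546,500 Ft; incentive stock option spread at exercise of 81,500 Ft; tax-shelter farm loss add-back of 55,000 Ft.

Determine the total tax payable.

Regular tax:
  251,000 Ft × 16% = 40,160 Ft
  295,500 Ft × 27% = 79,785 Ft
  → 119,945 Ft

Tentative minimum tax:
  Adjusted income: 546,500 Ft + 81,500 Ft + 55,000 Ft = 683,000 Ft
  Less exemption 54,000 Ft → base 629,000 Ft
  629,000 Ft × 20% = 125,800 Ft

125,800 Ft > 119,945 Ft, so the tentative minimum tax is the binding amount.

125,800 Ft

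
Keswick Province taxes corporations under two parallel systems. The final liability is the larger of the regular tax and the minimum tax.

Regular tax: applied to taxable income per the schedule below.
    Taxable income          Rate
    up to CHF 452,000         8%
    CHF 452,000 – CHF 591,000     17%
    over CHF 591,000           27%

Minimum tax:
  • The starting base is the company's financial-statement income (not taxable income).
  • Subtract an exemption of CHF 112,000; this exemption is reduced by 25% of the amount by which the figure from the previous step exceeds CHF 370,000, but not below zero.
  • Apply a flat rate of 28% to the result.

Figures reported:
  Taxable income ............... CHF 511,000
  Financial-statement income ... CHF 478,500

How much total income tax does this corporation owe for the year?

CHF 110,215

Minimum tax:
  Base (financial-statement income): CHF 478,500
  Exemption: CHF 112,000 − 25% × (CHF 478,500 − CHF 370,000) = CHF 112,000 − CHF 27,125 = CHF 84,875
  Base: CHF 478,500 − CHF 84,875 = CHF 393,625
  CHF 393,625 × 28% = CHF 110,215

Regular tax:
  CHF 452,000 × 8% = CHF 36,160
  CHF 59,000 × 17% = CHF 10,030
  → CHF 46,190

CHF 110,215 > CHF 46,190, so the minimum tax is the binding amount.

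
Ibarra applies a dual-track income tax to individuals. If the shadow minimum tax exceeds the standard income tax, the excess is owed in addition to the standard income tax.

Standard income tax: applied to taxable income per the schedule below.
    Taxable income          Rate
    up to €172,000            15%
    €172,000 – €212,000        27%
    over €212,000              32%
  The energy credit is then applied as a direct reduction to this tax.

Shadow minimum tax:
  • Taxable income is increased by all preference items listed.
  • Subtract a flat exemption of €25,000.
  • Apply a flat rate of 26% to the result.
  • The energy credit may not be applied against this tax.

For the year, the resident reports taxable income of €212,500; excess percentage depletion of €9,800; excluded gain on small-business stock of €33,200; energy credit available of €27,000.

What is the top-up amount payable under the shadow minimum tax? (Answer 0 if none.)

€50,170

Standard income tax:
  €172,000 × 15% = €25,800
  €40,000 × 27% = €10,800
  €500 × 32% = €160
  → €36,760
  Less energy credit €27,000 → €9,760

Shadow minimum tax:
  Adjusted income: €212,500 + €9,800 + €33,200 = €255,500
  Less exemption €25,000 → base €230,500
  €230,500 × 26% = €59,930

Excess of shadow minimum tax over standard income tax: €59,930 − €9,760 = €50,170.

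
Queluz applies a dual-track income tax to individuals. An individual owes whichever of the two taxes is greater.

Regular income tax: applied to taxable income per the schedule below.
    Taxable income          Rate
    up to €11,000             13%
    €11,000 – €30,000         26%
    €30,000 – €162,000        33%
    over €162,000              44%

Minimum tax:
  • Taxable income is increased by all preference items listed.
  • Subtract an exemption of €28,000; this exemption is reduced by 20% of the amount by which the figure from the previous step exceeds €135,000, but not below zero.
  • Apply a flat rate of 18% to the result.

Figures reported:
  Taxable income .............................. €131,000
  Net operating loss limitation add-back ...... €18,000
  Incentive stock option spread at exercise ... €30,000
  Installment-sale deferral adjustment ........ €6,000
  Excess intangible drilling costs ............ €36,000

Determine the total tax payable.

€39,700

Minimum tax:
  Adjusted income: €131,000 + €18,000 + €30,000 + €6,000 + €36,000 = €221,000
  Exemption: €28,000 − 20% × (€221,000 − €135,000) = €28,000 − €17,200 = €10,800
  Base: €221,000 − €10,800 = €210,200
  €210,200 × 18% = €37,836

Regular income tax:
  €11,000 × 13% = €1,430
  €19,000 × 26% = €4,940
  €101,000 × 33% = €33,330
  → €39,700

€39,700 > €37,836, so the regular income tax governs.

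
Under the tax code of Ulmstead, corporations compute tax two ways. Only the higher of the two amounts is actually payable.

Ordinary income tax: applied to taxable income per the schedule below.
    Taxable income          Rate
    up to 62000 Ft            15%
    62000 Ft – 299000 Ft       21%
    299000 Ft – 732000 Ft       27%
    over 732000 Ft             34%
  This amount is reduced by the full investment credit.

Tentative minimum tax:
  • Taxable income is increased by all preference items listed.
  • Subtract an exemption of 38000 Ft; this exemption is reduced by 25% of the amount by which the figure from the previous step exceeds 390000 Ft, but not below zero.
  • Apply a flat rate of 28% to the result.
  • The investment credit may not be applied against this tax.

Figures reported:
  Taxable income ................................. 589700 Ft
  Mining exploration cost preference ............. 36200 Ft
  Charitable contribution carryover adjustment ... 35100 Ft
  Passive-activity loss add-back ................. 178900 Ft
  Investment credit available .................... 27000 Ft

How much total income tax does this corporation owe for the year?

Ordinary income tax:
  62000 Ft × 15% = 9300 Ft
  237000 Ft × 21% = 49770 Ft
  290700 Ft × 27% = 78489 Ft
  → 137559 Ft
  Less investment credit 27000 Ft → 110559 Ft

Tentative minimum tax:
  Adjusted income: 589700 Ft + 36200 Ft + 35100 Ft + 178900 Ft = 839900 Ft
  Exemption: 25% × (839900 Ft − 390000 Ft) = 112475 Ft ≥ 38000 Ft, so the exemption is fully phased out
  Base: 839900 Ft − 0 Ft = 839900 Ft
  839900 Ft × 28% = 235172 Ft

235172 Ft > 110559 Ft, so the tentative minimum tax is the binding amount.

235172 Ft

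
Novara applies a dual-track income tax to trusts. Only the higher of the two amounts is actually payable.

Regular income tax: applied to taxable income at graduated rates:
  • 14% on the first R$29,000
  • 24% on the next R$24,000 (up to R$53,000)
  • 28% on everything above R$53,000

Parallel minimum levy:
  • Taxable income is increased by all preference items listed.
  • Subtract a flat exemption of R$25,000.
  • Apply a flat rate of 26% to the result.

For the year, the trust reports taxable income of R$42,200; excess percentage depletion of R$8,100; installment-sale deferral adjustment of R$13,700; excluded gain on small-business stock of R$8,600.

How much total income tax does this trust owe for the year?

Regular income tax:
  R$29,000 × 14% = R$4,060
  R$13,200 × 24% = R$3,168
  → R$7,228

Parallel minimum levy:
  Adjusted income: R$42,200 + R$8,100 + R$13,700 + R$8,600 = R$72,600
  Less exemption R$25,000 → base R$47,600
  R$47,600 × 26% = R$12,376

R$12,376 > R$7,228, so the parallel minimum levy is the binding amount.

R$12,376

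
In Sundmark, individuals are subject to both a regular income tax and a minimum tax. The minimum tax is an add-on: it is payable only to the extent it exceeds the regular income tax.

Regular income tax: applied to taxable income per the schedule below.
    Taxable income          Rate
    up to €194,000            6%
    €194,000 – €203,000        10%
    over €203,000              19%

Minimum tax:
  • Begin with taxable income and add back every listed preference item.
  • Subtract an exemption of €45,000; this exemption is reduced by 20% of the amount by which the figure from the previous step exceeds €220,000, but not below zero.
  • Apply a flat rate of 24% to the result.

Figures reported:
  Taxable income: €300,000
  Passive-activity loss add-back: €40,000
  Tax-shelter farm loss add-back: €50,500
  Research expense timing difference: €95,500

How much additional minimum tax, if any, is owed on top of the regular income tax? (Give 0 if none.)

Regular income tax:
  €194,000 × 6% = €11,640
  €9,000 × 10% = €900
  €97,000 × 19% = €18,430
  → €30,970

Minimum tax:
  Adjusted income: €300,000 + €40,000 + €50,500 + €95,500 = €486,000
  Exemption: 20% × (€486,000 − €220,000) = €53,200 ≥ €45,000, so the exemption is fully phased out
  Base: €486,000 − €0 = €486,000
  €486,000 × 24% = €116,640

Excess of minimum tax over regular income tax: €116,640 − €30,970 = €85,670.

€85,670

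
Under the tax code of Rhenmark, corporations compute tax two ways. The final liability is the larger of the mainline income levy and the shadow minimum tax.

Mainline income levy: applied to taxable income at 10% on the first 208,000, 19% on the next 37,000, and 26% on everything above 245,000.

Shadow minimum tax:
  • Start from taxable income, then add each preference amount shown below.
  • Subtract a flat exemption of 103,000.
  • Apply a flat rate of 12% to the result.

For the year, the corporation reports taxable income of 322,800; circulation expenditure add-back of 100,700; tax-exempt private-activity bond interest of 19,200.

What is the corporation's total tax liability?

Shadow minimum tax:
  Adjusted income: 322,800 + 100,700 + 19,200 = 442,700
  Less exemption 103,000 → base 339,700
  339,700 × 12% = 40,764

Mainline income levy:
  208,000 × 10% = 20,800
  37,000 × 19% = 7,030
  77,800 × 26% = 20,228
  → 48,058

48,058 > 40,764, so the mainline income levy governs.

48,058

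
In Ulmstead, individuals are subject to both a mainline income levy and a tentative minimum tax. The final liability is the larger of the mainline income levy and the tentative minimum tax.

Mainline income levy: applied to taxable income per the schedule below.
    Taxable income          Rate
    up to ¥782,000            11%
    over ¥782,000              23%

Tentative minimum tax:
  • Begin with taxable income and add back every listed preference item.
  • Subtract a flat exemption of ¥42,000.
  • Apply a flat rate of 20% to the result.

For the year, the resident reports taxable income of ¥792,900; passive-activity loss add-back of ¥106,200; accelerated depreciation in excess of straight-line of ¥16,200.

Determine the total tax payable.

Tentative minimum tax:
  Adjusted income: ¥792,900 + ¥106,200 + ¥16,200 = ¥915,300
  Less exemption ¥42,000 → base ¥873,300
  ¥873,300 × 20% = ¥174,660

Mainline income levy:
  ¥782,000 × 11% = ¥86,020
  ¥10,900 × 23% = ¥2,507
  → ¥88,527

¥174,660 > ¥88,527, so the tentative minimum tax is the binding amount.

¥174,660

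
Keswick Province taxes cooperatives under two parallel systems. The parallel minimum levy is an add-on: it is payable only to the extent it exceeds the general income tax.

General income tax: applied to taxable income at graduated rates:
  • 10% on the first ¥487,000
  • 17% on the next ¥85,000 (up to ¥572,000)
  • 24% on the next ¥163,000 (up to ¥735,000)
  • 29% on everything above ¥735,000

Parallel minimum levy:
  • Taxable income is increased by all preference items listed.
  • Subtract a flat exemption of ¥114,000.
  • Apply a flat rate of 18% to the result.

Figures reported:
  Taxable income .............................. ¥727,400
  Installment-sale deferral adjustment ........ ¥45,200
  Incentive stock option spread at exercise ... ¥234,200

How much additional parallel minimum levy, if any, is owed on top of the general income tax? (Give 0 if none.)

¥60,258

Parallel minimum levy:
  Adjusted income: ¥727,400 + ¥45,200 + ¥234,200 = ¥1,006,800
  Less exemption ¥114,000 → base ¥892,800
  ¥892,800 × 18% = ¥160,704

General income tax:
  ¥487,000 × 10% = ¥48,700
  ¥85,000 × 17% = ¥14,450
  ¥155,400 × 24% = ¥37,296
  → ¥100,446

Excess of parallel minimum levy over general income tax: ¥160,704 − ¥100,446 = ¥60,258.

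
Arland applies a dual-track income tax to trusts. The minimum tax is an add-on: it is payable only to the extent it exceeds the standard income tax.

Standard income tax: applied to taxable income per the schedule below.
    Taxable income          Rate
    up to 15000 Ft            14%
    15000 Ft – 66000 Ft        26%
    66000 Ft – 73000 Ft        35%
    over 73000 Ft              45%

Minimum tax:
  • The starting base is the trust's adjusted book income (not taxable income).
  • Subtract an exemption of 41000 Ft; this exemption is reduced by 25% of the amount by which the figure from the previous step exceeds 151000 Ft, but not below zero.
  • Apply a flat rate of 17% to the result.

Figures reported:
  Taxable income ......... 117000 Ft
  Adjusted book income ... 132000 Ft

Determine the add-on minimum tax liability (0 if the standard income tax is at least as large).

Minimum tax:
  Base (adjusted book income): 132000 Ft
  Exemption: 132000 Ft ≤ 151000 Ft, so full 41000 Ft applies
  Base: 132000 Ft − 41000 Ft = 91000 Ft
  91000 Ft × 17% = 15470 Ft

Standard income tax:
  15000 Ft × 14% = 2100 Ft
  51000 Ft × 26% = 13260 Ft
  7000 Ft × 35% = 2450 Ft
  44000 Ft × 45% = 19800 Ft
  → 37610 Ft

15470 Ft ≤ 37610 Ft, so no add-on is due.

0 Ft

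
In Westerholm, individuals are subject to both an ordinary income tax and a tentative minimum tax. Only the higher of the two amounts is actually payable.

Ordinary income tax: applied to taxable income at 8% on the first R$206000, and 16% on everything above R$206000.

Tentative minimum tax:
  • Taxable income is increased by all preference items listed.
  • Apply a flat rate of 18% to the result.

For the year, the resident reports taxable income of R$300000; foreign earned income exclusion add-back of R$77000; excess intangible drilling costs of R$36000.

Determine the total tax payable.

Ordinary income tax:
  R$206000 × 8% = R$16480
  R$94000 × 16% = R$15040
  → R$31520

Tentative minimum tax:
  Adjusted income: R$300000 + R$77000 + R$36000 = R$413000
  R$413000 × 18% = R$74340

R$74340 > R$31520, so the tentative minimum tax is the binding amount.

R$74340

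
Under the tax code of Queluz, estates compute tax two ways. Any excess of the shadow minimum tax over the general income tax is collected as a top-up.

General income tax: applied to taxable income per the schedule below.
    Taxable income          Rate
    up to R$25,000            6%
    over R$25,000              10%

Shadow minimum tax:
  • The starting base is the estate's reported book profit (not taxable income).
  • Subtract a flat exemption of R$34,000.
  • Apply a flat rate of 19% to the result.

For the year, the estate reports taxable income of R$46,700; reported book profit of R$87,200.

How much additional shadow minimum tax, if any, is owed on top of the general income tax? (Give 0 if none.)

R$6,438

General income tax:
  R$25,000 × 6% = R$1,500
  R$21,700 × 10% = R$2,170
  → R$3,670

Shadow minimum tax:
  Base (reported book profit): R$87,200
  Less exemption R$34,000 → base R$53,200
  R$53,200 × 19% = R$10,108

Excess of shadow minimum tax over general income tax: R$10,108 − R$3,670 = R$6,438.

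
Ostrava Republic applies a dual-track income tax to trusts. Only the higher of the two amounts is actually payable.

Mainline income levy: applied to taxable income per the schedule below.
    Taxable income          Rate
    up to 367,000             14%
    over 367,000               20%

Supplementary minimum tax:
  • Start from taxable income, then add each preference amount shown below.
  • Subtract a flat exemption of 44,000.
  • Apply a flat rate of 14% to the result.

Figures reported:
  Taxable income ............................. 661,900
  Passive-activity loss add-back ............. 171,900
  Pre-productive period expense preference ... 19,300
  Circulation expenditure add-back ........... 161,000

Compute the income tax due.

135,814

Supplementary minimum tax:
  Adjusted income: 661,900 + 171,900 + 19,300 + 161,000 = 1,014,100
  Less exemption 44,000 → base 970,100
  970,100 × 14% = 135,814

Mainline income levy:
  367,000 × 14% = 51,380
  294,900 × 20% = 58,980
  → 110,360

135,814 > 110,360, so the supplementary minimum tax is the binding amount.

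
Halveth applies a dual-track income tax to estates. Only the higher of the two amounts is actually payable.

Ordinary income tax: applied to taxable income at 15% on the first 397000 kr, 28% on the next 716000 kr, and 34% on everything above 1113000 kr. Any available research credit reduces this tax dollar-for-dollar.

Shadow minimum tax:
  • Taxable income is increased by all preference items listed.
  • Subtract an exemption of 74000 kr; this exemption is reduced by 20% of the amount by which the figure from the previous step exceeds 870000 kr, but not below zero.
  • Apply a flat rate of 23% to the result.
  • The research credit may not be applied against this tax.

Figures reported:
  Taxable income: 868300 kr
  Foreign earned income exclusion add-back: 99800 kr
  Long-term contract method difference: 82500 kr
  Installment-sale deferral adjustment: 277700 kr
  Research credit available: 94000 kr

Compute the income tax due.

Shadow minimum tax:
  Adjusted income: 868300 kr + 99800 kr + 82500 kr + 277700 kr = 1328300 kr
  Exemption: 20% × (1328300 kr − 870000 kr) = 91660 kr ≥ 74000 kr, so the exemption is fully phased out
  Base: 1328300 kr − 0 kr = 1328300 kr
  1328300 kr × 23% = 305509 kr

Ordinary income tax:
  397000 kr × 15% = 59550 kr
  471300 kr × 28% = 131964 kr
  → 191514 kr
  Less research credit 94000 kr → 97514 kr

305509 kr > 97514 kr, so the shadow minimum tax is the binding amount.

305509 kr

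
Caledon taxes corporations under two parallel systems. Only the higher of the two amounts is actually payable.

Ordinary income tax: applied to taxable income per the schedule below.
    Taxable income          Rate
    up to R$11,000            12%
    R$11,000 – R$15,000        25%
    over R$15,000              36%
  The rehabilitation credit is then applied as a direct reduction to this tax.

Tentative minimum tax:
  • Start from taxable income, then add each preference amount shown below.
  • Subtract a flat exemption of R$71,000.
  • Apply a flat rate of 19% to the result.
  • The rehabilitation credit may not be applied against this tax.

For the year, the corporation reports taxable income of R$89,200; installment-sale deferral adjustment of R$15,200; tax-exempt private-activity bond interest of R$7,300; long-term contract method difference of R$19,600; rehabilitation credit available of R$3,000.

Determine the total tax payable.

R$26,032

Ordinary income tax:
  R$11,000 × 12% = R$1,320
  R$4,000 × 25% = R$1,000
  R$74,200 × 36% = R$26,712
  → R$29,032
  Less rehabilitation credit R$3,000 → R$26,032

Tentative minimum tax:
  Adjusted income: R$89,200 + R$15,200 + R$7,300 + R$19,600 = R$131,300
  Less exemption R$71,000 → base R$60,300
  R$60,300 × 19% = R$11,457

R$26,032 > R$11,457, so the ordinary income tax governs.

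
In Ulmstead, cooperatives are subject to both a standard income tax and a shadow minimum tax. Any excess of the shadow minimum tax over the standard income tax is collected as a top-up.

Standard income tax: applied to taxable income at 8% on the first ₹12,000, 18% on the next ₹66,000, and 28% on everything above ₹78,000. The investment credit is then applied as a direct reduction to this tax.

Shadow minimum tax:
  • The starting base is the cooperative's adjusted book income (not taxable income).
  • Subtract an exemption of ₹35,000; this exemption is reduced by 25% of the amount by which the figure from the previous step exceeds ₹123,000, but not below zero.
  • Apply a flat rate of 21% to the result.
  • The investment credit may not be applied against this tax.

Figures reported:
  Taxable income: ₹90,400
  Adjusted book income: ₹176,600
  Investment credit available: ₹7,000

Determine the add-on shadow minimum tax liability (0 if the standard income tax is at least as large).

Shadow minimum tax:
  Base (adjusted book income): ₹176,600
  Exemption: ₹35,000 − 25% × (₹176,600 − ₹123,000) = ₹35,000 − ₹13,400 = ₹21,600
  Base: ₹176,600 − ₹21,600 = ₹155,000
  ₹155,000 × 21% = ₹32,550

Standard income tax:
  ₹12,000 × 8% = ₹960
  ₹66,000 × 18% = ₹11,880
  ₹12,400 × 28% = ₹3,472
  → ₹16,312
  Less investment credit ₹7,000 → ₹9,312

Excess of shadow minimum tax over standard income tax: ₹32,550 − ₹9,312 = ₹23,238.

₹23,238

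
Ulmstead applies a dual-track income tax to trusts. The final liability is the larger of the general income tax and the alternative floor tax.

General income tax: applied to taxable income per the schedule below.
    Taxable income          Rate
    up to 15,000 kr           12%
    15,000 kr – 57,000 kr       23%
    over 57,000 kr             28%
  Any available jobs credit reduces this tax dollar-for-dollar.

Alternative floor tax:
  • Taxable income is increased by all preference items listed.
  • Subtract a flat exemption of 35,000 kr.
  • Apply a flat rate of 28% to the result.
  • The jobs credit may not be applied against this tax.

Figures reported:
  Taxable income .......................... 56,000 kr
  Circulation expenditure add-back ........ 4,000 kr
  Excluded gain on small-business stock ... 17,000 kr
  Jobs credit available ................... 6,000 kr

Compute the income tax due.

11,760 kr

Alternative floor tax:
  Adjusted income: 56,000 kr + 4,000 kr + 17,000 kr = 77,000 kr
  Less exemption 35,000 kr → base 42,000 kr
  42,000 kr × 28% = 11,760 kr

General income tax:
  15,000 kr × 12% = 1,800 kr
  41,000 kr × 23% = 9,430 kr
  → 11,230 kr
  Less jobs credit 6,000 kr → 5,230 kr

11,760 kr > 5,230 kr, so the alternative floor tax is the binding amount.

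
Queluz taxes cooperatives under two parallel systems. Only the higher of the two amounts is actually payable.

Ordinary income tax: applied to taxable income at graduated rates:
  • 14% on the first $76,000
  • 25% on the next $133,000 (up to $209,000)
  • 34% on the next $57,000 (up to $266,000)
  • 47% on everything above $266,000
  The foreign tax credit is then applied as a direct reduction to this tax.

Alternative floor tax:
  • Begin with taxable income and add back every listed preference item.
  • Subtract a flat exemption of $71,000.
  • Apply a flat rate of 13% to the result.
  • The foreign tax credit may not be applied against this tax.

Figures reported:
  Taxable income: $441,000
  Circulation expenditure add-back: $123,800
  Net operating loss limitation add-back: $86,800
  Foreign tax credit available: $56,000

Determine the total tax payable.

$89,520

Alternative floor tax:
  Adjusted income: $441,000 + $123,800 + $86,800 = $651,600
  Less exemption $71,000 → base $580,600
  $580,600 × 13% = $75,478

Ordinary income tax:
  $76,000 × 14% = $10,640
  $133,000 × 25% = $33,250
  $57,000 × 34% = $19,380
  $175,000 × 47% = $82,250
  → $145,520
  Less foreign tax credit $56,000 → $89,520

$89,520 > $75,478, so the ordinary income tax governs.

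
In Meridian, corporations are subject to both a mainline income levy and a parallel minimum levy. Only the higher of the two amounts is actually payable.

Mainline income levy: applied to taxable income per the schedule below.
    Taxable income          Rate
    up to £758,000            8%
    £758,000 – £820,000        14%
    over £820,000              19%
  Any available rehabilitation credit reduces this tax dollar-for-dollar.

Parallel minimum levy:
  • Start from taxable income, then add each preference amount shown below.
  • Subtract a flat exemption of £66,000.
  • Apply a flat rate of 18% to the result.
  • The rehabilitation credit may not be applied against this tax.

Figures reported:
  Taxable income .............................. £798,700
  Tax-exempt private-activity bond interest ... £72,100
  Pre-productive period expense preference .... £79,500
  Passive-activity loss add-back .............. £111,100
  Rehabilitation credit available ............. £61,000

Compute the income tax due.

Parallel minimum levy:
  Adjusted income: £798,700 + £72,100 + £79,500 + £111,100 = £1,061,400
  Less exemption £66,000 → base £995,400
  £995,400 × 18% = £179,172

Mainline income levy:
  £758,000 × 8% = £60,640
  £40,700 × 14% = £5,698
  → £66,338
  Less rehabilitation credit £61,000 → £5,338

£179,172 > £5,338, so the parallel minimum levy is the binding amount.

£179,172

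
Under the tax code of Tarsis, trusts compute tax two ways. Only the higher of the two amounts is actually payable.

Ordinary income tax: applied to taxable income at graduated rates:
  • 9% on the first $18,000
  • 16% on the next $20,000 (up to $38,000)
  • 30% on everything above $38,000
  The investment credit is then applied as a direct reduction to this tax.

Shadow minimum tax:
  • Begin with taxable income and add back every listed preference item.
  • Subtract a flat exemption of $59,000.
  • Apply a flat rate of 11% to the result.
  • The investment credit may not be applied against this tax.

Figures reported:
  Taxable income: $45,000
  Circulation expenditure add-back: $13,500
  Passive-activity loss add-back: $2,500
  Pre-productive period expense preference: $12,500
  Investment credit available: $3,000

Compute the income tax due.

$3,920

Ordinary income tax:
  $18,000 × 9% = $1,620
  $20,000 × 16% = $3,200
  $7,000 × 30% = $2,100
  → $6,920
  Less investment credit $3,000 → $3,920

Shadow minimum tax:
  Adjusted income: $45,000 + $13,500 + $2,500 + $12,500 = $73,500
  Less exemption $59,000 → base $14,500
  $14,500 × 11% = $1,595

$3,920 > $1,595, so the ordinary income tax governs.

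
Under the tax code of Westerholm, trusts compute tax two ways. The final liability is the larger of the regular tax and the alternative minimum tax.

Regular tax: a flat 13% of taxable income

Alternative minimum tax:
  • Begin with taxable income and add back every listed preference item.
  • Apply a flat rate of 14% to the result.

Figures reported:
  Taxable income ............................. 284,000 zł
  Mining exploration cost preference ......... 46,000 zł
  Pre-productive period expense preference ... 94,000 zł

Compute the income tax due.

Regular tax:
  284,000 zł × 13% = 36,920 zł

Alternative minimum tax:
  Adjusted income: 284,000 zł + 46,000 zł + 94,000 zł = 424,000 zł
  424,000 zł × 14% = 59,360 zł

59,360 zł > 36,920 zł, so the alternative minimum tax is the binding amount.

59,360 zł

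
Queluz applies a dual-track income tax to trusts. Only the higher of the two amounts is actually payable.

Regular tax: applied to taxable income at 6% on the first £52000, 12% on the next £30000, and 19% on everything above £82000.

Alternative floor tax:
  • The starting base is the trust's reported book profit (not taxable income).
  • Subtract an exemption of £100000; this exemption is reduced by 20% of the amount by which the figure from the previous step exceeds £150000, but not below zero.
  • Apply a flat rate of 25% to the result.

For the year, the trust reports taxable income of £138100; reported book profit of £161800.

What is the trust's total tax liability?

£17379

Regular tax:
  £52000 × 6% = £3120
  £30000 × 12% = £3600
  £56100 × 19% = £10659
  → £17379

Alternative floor tax:
  Base (reported book profit): £161800
  Exemption: £100000 − 20% × (£161800 − £150000) = £100000 − £2360 = £97640
  Base: £161800 − £97640 = £64160
  £64160 × 25% = £16040

£17379 > £16040, so the regular tax governs.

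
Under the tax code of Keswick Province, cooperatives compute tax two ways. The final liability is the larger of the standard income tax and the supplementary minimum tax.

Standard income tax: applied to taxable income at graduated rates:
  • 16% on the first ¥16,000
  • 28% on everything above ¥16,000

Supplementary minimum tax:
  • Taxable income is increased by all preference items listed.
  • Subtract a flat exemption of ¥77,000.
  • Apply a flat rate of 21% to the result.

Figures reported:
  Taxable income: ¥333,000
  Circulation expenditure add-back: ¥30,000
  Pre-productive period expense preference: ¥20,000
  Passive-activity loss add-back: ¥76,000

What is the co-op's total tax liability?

Standard income tax:
  ¥16,000 × 16% = ¥2,560
  ¥317,000 × 28% = ¥88,760
  → ¥91,320

Supplementary minimum tax:
  Adjusted income: ¥333,000 + ¥30,000 + ¥20,000 + ¥76,000 = ¥459,000
  Less exemption ¥77,000 → base ¥382,000
  ¥382,000 × 21% = ¥80,220

¥91,320 > ¥80,220, so the standard income tax governs.

¥91,320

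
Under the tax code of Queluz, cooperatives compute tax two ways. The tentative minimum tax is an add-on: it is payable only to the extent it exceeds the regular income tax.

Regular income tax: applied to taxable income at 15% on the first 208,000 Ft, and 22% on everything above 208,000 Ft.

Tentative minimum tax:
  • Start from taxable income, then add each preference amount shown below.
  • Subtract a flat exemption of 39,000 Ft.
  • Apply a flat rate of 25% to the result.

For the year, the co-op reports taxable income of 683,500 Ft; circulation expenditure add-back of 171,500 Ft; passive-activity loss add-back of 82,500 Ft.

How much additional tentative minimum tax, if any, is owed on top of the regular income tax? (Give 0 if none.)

88,815 Ft

Tentative minimum tax:
  Adjusted income: 683,500 Ft + 171,500 Ft + 82,500 Ft = 937,500 Ft
  Less exemption 39,000 Ft → base 898,500 Ft
  898,500 Ft × 25% = 224,625 Ft

Regular income tax:
  208,000 Ft × 15% = 31,200 Ft
  475,500 Ft × 22% = 104,610 Ft
  → 135,810 Ft

Excess of tentative minimum tax over regular income tax: 224,625 Ft − 135,810 Ft = 88,815 Ft.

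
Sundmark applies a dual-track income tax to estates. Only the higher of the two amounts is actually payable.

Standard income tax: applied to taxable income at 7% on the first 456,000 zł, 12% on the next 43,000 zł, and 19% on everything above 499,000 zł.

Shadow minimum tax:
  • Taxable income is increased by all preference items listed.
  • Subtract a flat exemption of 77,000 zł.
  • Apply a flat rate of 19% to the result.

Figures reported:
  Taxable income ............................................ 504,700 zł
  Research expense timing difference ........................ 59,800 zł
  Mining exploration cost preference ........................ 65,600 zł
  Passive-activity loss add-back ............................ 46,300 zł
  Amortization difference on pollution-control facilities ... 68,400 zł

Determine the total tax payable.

Shadow minimum tax:
  Adjusted income: 504,700 zł + 59,800 zł + 65,600 zł + 46,300 zł + 68,400 zł = 744,800 zł
  Less exemption 77,000 zł → base 667,800 zł
  667,800 zł × 19% = 126,882 zł

Standard income tax:
  456,000 zł × 7% = 31,920 zł
  43,000 zł × 12% = 5,160 zł
  5,700 zł × 19% = 1,083 zł
  → 38,163 zł

126,882 zł > 38,163 zł, so the shadow minimum tax is the binding amount.

126,882 zł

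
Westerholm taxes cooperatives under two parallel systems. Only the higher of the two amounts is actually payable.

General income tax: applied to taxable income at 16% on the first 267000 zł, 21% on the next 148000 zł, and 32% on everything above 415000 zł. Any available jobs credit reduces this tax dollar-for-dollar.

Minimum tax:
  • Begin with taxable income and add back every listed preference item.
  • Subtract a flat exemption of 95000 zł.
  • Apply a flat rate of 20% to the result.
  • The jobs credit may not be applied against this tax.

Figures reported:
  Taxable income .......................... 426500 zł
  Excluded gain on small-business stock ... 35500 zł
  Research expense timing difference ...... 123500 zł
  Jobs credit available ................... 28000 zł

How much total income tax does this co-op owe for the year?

Minimum tax:
  Adjusted income: 426500 zł + 35500 zł + 123500 zł = 585500 zł
  Less exemption 95000 zł → base 490500 zł
  490500 zł × 20% = 98100 zł

General income tax:
  267000 zł × 16% = 42720 zł
  148000 zł × 21% = 31080 zł
  11500 zł × 32% = 3680 zł
  → 77480 zł
  Less jobs credit 28000 zł → 49480 zł

98100 zł > 49480 zł, so the minimum tax is the binding amount.

98100 zł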